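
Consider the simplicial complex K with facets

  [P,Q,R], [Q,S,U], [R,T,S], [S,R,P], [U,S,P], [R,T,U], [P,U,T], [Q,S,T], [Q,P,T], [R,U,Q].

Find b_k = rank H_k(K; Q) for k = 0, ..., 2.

Fix the vertex order P < Q < R < S < T < U and write every simplex with vertices in increasing order. Then dim K = 2 and the simplices of K are:

  0-simplices (6): P, Q, R, S, T, U
  1-simplices (15): PQ, PR, PS, PT, PU, QR, QS, QT, QU, RS, RT, RU, ST, SU, TU
  2-simplices (10): PQR, PQT, PRS, PSU, PTU, QRU, QST, QSU, RST, RTU

Hence C_0 ≅ Z^6, C_1 ≅ Z^15, C_2 ≅ Z^10.

Boundary ∂_1: C_1 → C_0 maps an edge to its endpoints' difference, ∂[p,q] = q − p.
This gives a 6×15 integer matrix of rank 5; reducing to Smith normal form yields diagonal entries (1,1,1,1,1).

Boundary ∂_2: C_2 → C_1 maps a triangle to the signed sum of its edges. For instance
  ∂QRU = RU − QU + QR,
  ∂PTU = TU − PU + PT.
As a 15×10 matrix over Z this has rank 10, with invariant factors (1,1,1,1,1,1,1,1,1,2).

Now H_k = ker ∂_k / im ∂_{k+1}, so:

  H_0: rank C_0 − rank ∂_1 = 6 − 5 = 1, and the invariant factors of ∂_1 are all 1, so H_0 = Z.
  H_1: rank ker ∂_1 − rank ∂_2 = (15 − 5) − 10 = 0, and ∂_2 has invariant factor 2 > 1, so H_1 = Z/2.
  H_2: rank ker ∂_2 − rank ∂_3 = (10 − 10) − 0 = 0, and there is no ∂_3, so H_2 = 0.

(K is a triangulation of the real projective plane RP^2.)

Hence the Betti numbers are b_0 = 1, b_1 = 0, b_2 = 0.

b_0 = 1, b_1 = 0, b_2 = 0.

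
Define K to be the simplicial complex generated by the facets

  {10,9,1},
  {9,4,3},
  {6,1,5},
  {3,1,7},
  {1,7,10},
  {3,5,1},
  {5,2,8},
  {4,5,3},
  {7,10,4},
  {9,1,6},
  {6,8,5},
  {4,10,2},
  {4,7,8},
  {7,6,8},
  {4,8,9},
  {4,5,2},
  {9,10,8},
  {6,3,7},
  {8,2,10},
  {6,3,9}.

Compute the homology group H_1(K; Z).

H_1 ≅ Z ⊕ Z/2Z.

We work with the vertex ordering 1 < 2 < 3 < 4 < 5 < 6 < 7 < 8 < 9 < 10. The simplices of K, each written with vertices in increasing order, are:

  0-simplices (10): [1], [2], [3], [4], [5], [6], [7], [8], [9], [10]
  1-simplices (30): (30 of them)
  2-simplices (20): (20 of them)

so the chain groups are C_0 ≅ Z^10, C_1 ≅ Z^30, C_2 ≅ Z^20.

Boundary ∂_1: C_1 → C_0 is given by ∂[p,q] = [q] − [p]. For instance
  ∂[1,3] = [3] − [1].
The 10×30 boundary matrix has rank 9 and Smith normal form diag(1,1,1,1,1,1,1,1,1).

∂_2: C_2 → C_1 acts by ∂[p,q,r] = [q,r] − [p,r] + [p,q]. For instance
  ∂[1,9,10] = [9,10] − [1,10] + [1,9],
  ∂[1,3,5] = [3,5] − [1,5] + [1,3].
As a 30×20 matrix over Z this has rank 20, with invariant factors (1,1,1,1,1,1,1,1,1,1,1,1,1,1,1,1,1,1,1,2).

Now H_k = ker ∂_k / im ∂_{k+1}, so:

  H_1: rank ker ∂_1 − rank ∂_2 = (30 − 9) − 20 = 1, and ∂_2 has invariant factor 2 > 1, so H_1 ≅ Z ⊕ Z/2Z.

(K is a triangulation of the Klein bottle.)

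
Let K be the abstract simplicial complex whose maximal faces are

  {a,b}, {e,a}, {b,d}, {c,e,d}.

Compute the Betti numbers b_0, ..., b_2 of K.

Order the vertices as a < b < c < d < e. Listing each simplex with vertices in this order, K has dimension 2 with simplices:

  0-simplices (5): a, b, c, d, e
  1-simplices (6): ab, ae, bd, cd, ce, de
  2-simplices (1): cde

giving chain groups C_0 ≅ Z^5, C_1 ≅ Z^6, C_2 ≅ Z^1.

∂_1: C_1 → C_0 is given by ∂[p,q] = [q] − [p]. For instance
  ∂ae = e − a.
The 5×6 boundary matrix has rank 4 and Smith normal form diag(1,1,1,1).

∂_2: C_2 → C_1 sends each 2-simplex [p,q,r] to [q,r] − [p,r] + [p,q]. For instance
  ∂cde = de − ce + cd.
This gives a 6×1 integer matrix of rank 1; reducing to Smith normal form yields diagonal entries (1).

From H_k ≅ ker(∂_k) / im(∂_{k+1}) we obtain:

  H_0: rank C_0 − rank ∂_1 = 5 − 4 = 1, and the invariant factors of ∂_1 are all 1, so H_0 ≅ Z.
  H_1: rank ker ∂_1 − rank ∂_2 = (6 − 4) − 1 = 1, and the invariant factors of ∂_2 are all 1, so H_1 ≅ Z.
  H_2: rank ker ∂_2 − rank ∂_3 = (1 − 1) − 0 = 0, and there is no ∂_3, so H_2 ≅ 0.

Hence the Betti numbers are b_0 = 1, b_1 = 1, b_2 = 0.

b_0 = 1, b_1 = 1, b_2 = 0.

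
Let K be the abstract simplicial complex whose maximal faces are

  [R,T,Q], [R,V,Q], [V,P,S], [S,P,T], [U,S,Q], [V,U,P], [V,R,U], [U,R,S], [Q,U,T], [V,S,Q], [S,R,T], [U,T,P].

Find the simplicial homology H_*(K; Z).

Fix the vertex order P < Q < R < S < T < U < V and write every simplex with vertices in increasing order. Then dim K = 2 and the simplices of K are:

  0-simplices (7): P, Q, R, S, T, U, V
  1-simplices (18): PS, PT, PU, PV, QR, QS, QT, QU, QV, RS, RT, RU, RV, ST, SU, SV, TU, UV
  2-simplices (12): PST, PSV, PTU, PUV, QRT, QRV, QSU, QSV, QTU, RST, RSU, RUV

Hence C_0 ≅ Z^7, C_1 ≅ Z^18, C_2 ≅ Z^12.

The boundary map ∂_1: C_1 → C_0 maps an edge to its endpoints' difference, ∂[p,q] = q − p.
The resulting 7×18 matrix has rank 6, and its Smith normal form has invariant factors (1,1,1,1,1,1).

The boundary map ∂_2: C_2 → C_1 maps a triangle to the signed sum of its edges. For instance
  ∂QSV = SV − QV + QS,
  ∂PST = ST − PT + PS.
This gives a 18×12 integer matrix of rank 12; reducing to Smith normal form yields diagonal entries (1,1,1,1,1,1,1,1,1,1,1,2).

From H_k ≅ ker(∂_k) / im(∂_{k+1}) we obtain:

  H_0: rank C_0 − rank ∂_1 = 7 − 6 = 1, and the invariant factors of ∂_1 are all 1, so H_0 = Z.
  H_1: rank ker ∂_1 − rank ∂_2 = (18 − 6) − 12 = 0, and ∂_2 has invariant factor 2 > 1, so H_1 = Z/2Z.
  H_2: rank ker ∂_2 − rank ∂_3 = (12 − 12) − 0 = 0, and there is no ∂_3, so H_2 = 0.

H_0 = Z,  H_1 = Z/2Z,  H_2 = 0.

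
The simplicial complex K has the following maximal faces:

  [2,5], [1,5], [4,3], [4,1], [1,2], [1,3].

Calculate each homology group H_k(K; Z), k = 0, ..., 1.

H_0 = Z,  H_1 = Z^2.

Fix the vertex order 1 < 2 < 3 < 4 < 5 and write every simplex with vertices in increasing order. Then dim K = 1 and the simplices of K are:

  0-simplices (5): [1], [2], [3], [4], [5]
  1-simplices (6): [1,2], [1,3], [1,4], [1,5], [2,5], [3,4]

so the chain groups are C_0 ≅ Z^5, C_1 ≅ Z^6.

∂_1: C_1 → C_0 maps an edge to its endpoints' difference, ∂[p,q] = q − p.
As a 5×6 matrix over Z this has rank 4, with invariant factors (1,1,1,1).

Reading off H_k = ker ∂_k / im ∂_{k+1}:

  H_0: rank C_0 − rank ∂_1 = 5 − 4 = 1, and the invariant factors of ∂_1 are all 1, so H_0 ≅ Z.
  H_1: rank ker ∂_1 − rank ∂_2 = (6 − 4) − 0 = 2, and there is no ∂_2, so H_1 ≅ Z^2.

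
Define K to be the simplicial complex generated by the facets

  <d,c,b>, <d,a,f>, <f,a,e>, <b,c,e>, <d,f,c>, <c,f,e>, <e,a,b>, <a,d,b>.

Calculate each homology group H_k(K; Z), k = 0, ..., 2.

H_0 = Z,  H_1 = 0,  H_2 = Z.

Order the vertices as a < b < c < d < e < f. Listing each simplex with vertices in this order, K has dimension 2 with simplices:

  0-simplices (6): a, b, c, d, e, f
  1-simplices (12): ab, ad, ae, af, bc, bd, be, cd, ce, cf, df, ef
  2-simplices (8): abd, abe, adf, aef, bcd, bce, cdf, cef

so the chain groups are C_0 ≅ Z^6, C_1 ≅ Z^12, C_2 ≅ Z^8.

∂_1: C_1 → C_0 sends each edge [p,q] (with p < q) to q − p.
This gives a 6×12 integer matrix of rank 5; reducing to Smith normal form yields diagonal entries (1,1,1,1,1).

Boundary ∂_2: C_2 → C_1 acts by ∂[p,q,r] = [q,r] − [p,r] + [p,q]. For instance
  ∂cef = ef − cf + ce,
  ∂abd = bd − ad + ab.
The resulting 12×8 matrix has rank 7, and its Smith normal form has invariant factors (1,1,1,1,1,1,1).

Now H_k = ker ∂_k / im ∂_{k+1}, so:

  H_0: rank C_0 − rank ∂_1 = 6 − 5 = 1, and the invariant factors of ∂_1 are all 1, so H_0 = Z.
  H_1: rank ker ∂_1 − rank ∂_2 = (12 − 5) − 7 = 0, and the invariant factors of ∂_2 are all 1, so H_1 = 0.
  H_2: rank ker ∂_2 − rank ∂_3 = (8 − 7) − 0 = 1, and there is no ∂_3, so H_2 = Z.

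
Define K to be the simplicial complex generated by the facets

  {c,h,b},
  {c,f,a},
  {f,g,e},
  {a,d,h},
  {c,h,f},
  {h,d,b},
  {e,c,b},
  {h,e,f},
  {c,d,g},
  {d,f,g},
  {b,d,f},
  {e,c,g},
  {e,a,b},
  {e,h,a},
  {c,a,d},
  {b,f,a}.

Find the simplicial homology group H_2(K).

H_2 = Z.

Order the vertices as a < b < c < d < e < f < g < h. Listing each simplex with vertices in this order, K has dimension 2 with simplices:

  0-simplices (8): a, b, c, d, e, f, g, h
  1-simplices (24): ab, ac, ad, ae, af, ah, bc, bd, be, bf, bh, cd, ce, cf, cg, ch, df, dg, dh, ef, eg, eh, fg, fh
  2-simplices (16): abe, abf, acd, acf, adh, aeh, bce, bch, bdf, bdh, cdg, ceg, cfh, dfg, efg, efh

giving chain groups C_0 ≅ Z^8, C_1 ≅ Z^24, C_2 ≅ Z^16.

The boundary map ∂_1: C_1 → C_0 sends each edge [p,q] (with p < q) to q − p.
The 8×24 boundary matrix has rank 7 and Smith normal form diag(1,1,1,1,1,1,1).

∂_2: C_2 → C_1 maps a triangle to the signed sum of its edges. For instance
  ∂aeh = eh − ah + ae,
  ∂dfg = fg − dg + df.
The 24×16 boundary matrix has rank 15 and Smith normal form diag(1,1,1,1,1,1,1,1,1,1,1,1,1,1,1).

From H_k ≅ ker(∂_k) / im(∂_{k+1}) we obtain:

  H_2: rank ker ∂_2 − rank ∂_3 = (16 − 15) − 0 = 1, and there is no ∂_3, so H_2 = Z.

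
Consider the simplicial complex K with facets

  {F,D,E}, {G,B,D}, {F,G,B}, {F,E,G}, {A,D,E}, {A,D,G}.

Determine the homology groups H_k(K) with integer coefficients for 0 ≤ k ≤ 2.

H_0 ≅ Z,  H_1 ≅ Z,  H_2 = 0.

Order the vertices as A < B < D < E < F < G. Listing each simplex with vertices in this order, K has dimension 2 with simplices:

  0-simplices (6): A, B, D, E, F, G
  1-simplices (12): AD, AE, AG, BD, BF, BG, DE, DF, DG, EF, EG, FG
  2-simplices (6): ADE, ADG, BDG, BFG, DEF, EFG

Hence C_0 ≅ Z^6, C_1 ≅ Z^12, C_2 ≅ Z^6.

The boundary map ∂_1: C_1 → C_0 is given by ∂[p,q] = [q] − [p].
The resulting 6×12 matrix has rank 5, and its Smith normal form has invariant factors (1,1,1,1,1).

Boundary ∂_2: C_2 → C_1 acts by ∂[p,q,r] = [q,r] − [p,r] + [p,q]. For instance
  ∂BDG = DG − BG + BD,
  ∂EFG = FG − EG + EF.
As a 12×6 matrix over Z this has rank 6, with invariant factors (1,1,1,1,1,1).

Now H_k = ker ∂_k / im ∂_{k+1}, so:

  H_0: rank C_0 − rank ∂_1 = 6 − 5 = 1, and the invariant factors of ∂_1 are all 1, so H_0 = Z.
  H_1: rank ker ∂_1 − rank ∂_2 = (12 − 5) − 6 = 1, and the invariant factors of ∂_2 are all 1, so H_1 = Z.
  H_2: rank ker ∂_2 − rank ∂_3 = (6 − 6) − 0 = 0, and there is no ∂_3, so H_2 = 0.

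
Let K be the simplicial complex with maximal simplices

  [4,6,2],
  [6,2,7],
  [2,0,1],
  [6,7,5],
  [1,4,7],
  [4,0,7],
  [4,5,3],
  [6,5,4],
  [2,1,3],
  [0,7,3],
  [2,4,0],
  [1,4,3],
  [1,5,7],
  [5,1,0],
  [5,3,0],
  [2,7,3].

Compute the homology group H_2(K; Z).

H_2 ≅ Z.

Fix the vertex order 0 < 1 < 2 < 3 < 4 < 5 < 6 < 7 and write every simplex with vertices in increasing order. Then dim K = 2 and the simplices of K are:

  0-simplices (8): [0], [1], [2], [3], [4], [5], [6], [7]
  1-simplices (24): (24 of them)
  2-simplices (16): [0,1,2], [0,1,5], [0,2,4], [0,3,5], [0,3,7], [0,4,7], [1,2,3], [1,3,4], [1,4,7], [1,5,7], [2,3,7], [2,4,6], [2,6,7], [3,4,5], [4,5,6], [5,6,7]

giving chain groups C_0 ≅ Z^8, C_1 ≅ Z^24, C_2 ≅ Z^16.

The boundary map ∂_1: C_1 → C_0 is given by ∂[p,q] = [q] − [p].
This gives a 8×24 integer matrix of rank 7; reducing to Smith normal form yields diagonal entries (1,1,1,1,1,1,1).

∂_2: C_2 → C_1 acts by ∂[p,q,r] = [q,r] − [p,r] + [p,q]. For instance
  ∂[1,5,7] = [5,7] − [1,7] + [1,5],
  ∂[0,2,4] = [2,4] − [0,4] + [0,2].
As a 24×16 matrix over Z this has rank 15, with invariant factors (1,1,1,1,1,1,1,1,1,1,1,1,1,1,1).

Now H_k = ker ∂_k / im ∂_{k+1}, so:

  H_2: rank ker ∂_2 − rank ∂_3 = (16 − 15) − 0 = 1, and there is no ∂_3, so H_2 ≅ Z.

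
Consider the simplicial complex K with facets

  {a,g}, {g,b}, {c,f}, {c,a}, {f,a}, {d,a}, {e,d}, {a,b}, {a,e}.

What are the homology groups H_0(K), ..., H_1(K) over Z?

We work with the vertex ordering a < b < c < d < e < f < g. The simplices of K, each written with vertices in increasing order, are:

  0-simplices (7): a, b, c, d, e, f, g
  1-simplices (9): ab, ac, ad, ae, af, ag, bg, cf, de

giving chain groups C_0 ≅ Z^7, C_1 ≅ Z^9.

∂_1: C_1 → C_0 is given by ∂[p,q] = [q] − [p].
This gives a 7×9 integer matrix of rank 6; reducing to Smith normal form yields diagonal entries (1,1,1,1,1,1).

Computing H_k = (kernel of ∂_k) / (image of ∂_{k+1}):

  H_0: rank C_0 − rank ∂_1 = 7 − 6 = 1, and the invariant factors of ∂_1 are all 1, so H_0 ≅ Z.
  H_1: rank ker ∂_1 − rank ∂_2 = (9 − 6) − 0 = 3, and there is no ∂_2, so H_1 ≅ Z^3.

H_0 = Z,  H_1 = Z^3.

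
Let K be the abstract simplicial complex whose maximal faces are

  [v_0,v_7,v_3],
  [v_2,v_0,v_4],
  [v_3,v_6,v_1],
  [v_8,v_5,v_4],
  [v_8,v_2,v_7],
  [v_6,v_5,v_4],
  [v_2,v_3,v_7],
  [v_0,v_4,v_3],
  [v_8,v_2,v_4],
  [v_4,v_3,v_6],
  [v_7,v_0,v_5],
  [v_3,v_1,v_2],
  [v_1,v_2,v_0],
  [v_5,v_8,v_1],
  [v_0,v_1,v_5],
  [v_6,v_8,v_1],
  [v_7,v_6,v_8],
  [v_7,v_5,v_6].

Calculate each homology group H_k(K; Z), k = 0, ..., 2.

Order the vertices as v_0 < v_1 < v_2 < v_3 < v_4 < v_5 < v_6 < v_7 < v_8. Listing each simplex with vertices in this order, K has dimension 2 with simplices:

  0-simplices (9): [v_0], [v_1], [v_2], [v_3], [v_4], [v_5], [v_6], [v_7], [v_8]
  1-simplices (27): (27 of them)
  2-simplices (18): (18 of them)

giving chain groups C_0 ≅ Z^9, C_1 ≅ Z^27, C_2 ≅ Z^18.

Boundary ∂_1: C_1 → C_0 sends each edge [p,q] (with p < q) to q − p. For instance
  ∂[v_0,v_7] = [v_7] − [v_0].
This gives a 9×27 integer matrix of rank 8; reducing to Smith normal form yields diagonal entries (1,1,1,1,1,1,1,1).

Boundary ∂_2: C_2 → C_1 sends each 2-simplex [p,q,r] to [q,r] − [p,r] + [p,q]. For instance
  ∂[v_2,v_3,v_7] = [v_3,v_7] − [v_2,v_7] + [v_2,v_3],
  ∂[v_0,v_1,v_2] = [v_1,v_2] − [v_0,v_2] + [v_0,v_1].
The resulting 27×18 matrix has rank 18, and its Smith normal form has invariant factors (1,1,1,1,1,1,1,1,1,1,1,1,1,1,1,1,1,2).

Reading off H_k = ker ∂_k / im ∂_{k+1}:

  H_0: rank C_0 − rank ∂_1 = 9 − 8 = 1, and the invariant factors of ∂_1 are all 1, so H_0 = Z.
  H_1: rank ker ∂_1 − rank ∂_2 = (27 − 8) − 18 = 1, and ∂_2 has invariant factor 2 > 1, so H_1 = Z ⊕ Z/2Z.
  H_2: rank ker ∂_2 − rank ∂_3 = (18 − 18) − 0 = 0, and there is no ∂_3, so H_2 = 0.

H_0 = Z,  H_1 = Z ⊕ Z/2Z,  H_2 = 0.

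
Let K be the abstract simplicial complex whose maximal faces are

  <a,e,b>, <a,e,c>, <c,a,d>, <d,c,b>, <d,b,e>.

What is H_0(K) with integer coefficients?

H_0 ≅ Z.

K has 5 vertices, 10 edges, 5 triangles.
rank ∂_0 = 0, rank ∂_1 = 4 ⇒ b_0 = 5 − 0 − 4 = 1; all invariant factors of ∂_1 are 1 so no torsion. So H_0 ≅ Z.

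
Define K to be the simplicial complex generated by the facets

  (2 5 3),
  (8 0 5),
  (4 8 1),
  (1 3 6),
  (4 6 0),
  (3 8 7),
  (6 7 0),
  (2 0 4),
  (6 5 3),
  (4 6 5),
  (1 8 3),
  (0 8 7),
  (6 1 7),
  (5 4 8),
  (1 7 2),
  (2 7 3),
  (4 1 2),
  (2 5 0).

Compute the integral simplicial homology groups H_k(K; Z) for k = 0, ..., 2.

H_0 = Z,  H_1 = Z ⊕ Z/2Z,  H_2 = 0.

Order the vertices as 0 < 1 < 2 < 3 < 4 < 5 < 6 < 7 < 8. Listing each simplex with vertices in this order, K has dimension 2 with simplices:

  0-simplices (9): [0], [1], [2], [3], [4], [5], [6], [7], [8]
  1-simplices (27): (27 of them)
  2-simplices (18): [0,2,4], [0,2,5], [0,4,6], [0,5,8], [0,6,7], [0,7,8], [1,2,4], [1,2,7], [1,3,6], [1,3,8], [1,4,8], [1,6,7], [2,3,5], [2,3,7], [3,5,6], [3,7,8], [4,5,6], [4,5,8]

giving chain groups C_0 ≅ Z^9, C_1 ≅ Z^27, C_2 ≅ Z^18.

Boundary ∂_1: C_1 → C_0 maps an edge to its endpoints' difference, ∂[p,q] = q − p.
As a 9×27 matrix over Z this has rank 8, with invariant factors (1,1,1,1,1,1,1,1).

Boundary ∂_2: C_2 → C_1 sends each 2-simplex [p,q,r] to [q,r] − [p,r] + [p,q]. For instance
  ∂[4,5,8] = [5,8] − [4,8] + [4,5],
  ∂[0,2,4] = [2,4] − [0,4] + [0,2].
This gives a 27×18 integer matrix of rank 18; reducing to Smith normal form yields diagonal entries (1,1,1,1,1,1,1,1,1,1,1,1,1,1,1,1,1,2).

Reading off H_k = ker ∂_k / im ∂_{k+1}:

  H_0: rank C_0 − rank ∂_1 = 9 − 8 = 1, and the invariant factors of ∂_1 are all 1, so H_0 ≅ Z.
  H_1: rank ker ∂_1 − rank ∂_2 = (27 − 8) − 18 = 1, and ∂_2 has invariant factor 2 > 1, so H_1 ≅ Z ⊕ Z/2Z.
  H_2: rank ker ∂_2 − rank ∂_3 = (18 − 18) − 0 = 0, and there is no ∂_3, so H_2 ≅ 0.

As a check, the Euler characteristic is 9 − 27 + 18 = 0, which agrees with 1 − 1 + 0 = 0.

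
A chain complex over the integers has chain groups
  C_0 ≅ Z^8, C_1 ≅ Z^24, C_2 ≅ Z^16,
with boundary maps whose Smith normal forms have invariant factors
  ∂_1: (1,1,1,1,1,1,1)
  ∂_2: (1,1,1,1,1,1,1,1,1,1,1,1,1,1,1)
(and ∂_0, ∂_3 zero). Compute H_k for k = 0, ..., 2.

H_0: b_0 = 8 − 0 − 7 = 1; torsion from ∂_1 factors > 1: none. So H_0 ≅ Z.
H_1: b_1 = 24 − 7 − 15 = 2; torsion from ∂_2 factors > 1: none. So H_1 ≅ Z^2.
H_2: b_2 = 16 − 15 − 0 = 1; torsion from ∂_3 factors > 1: none. So H_2 ≅ Z.

H_0 ≅ Z,  H_1 ≅ Z^2,  H_2 ≅ Z.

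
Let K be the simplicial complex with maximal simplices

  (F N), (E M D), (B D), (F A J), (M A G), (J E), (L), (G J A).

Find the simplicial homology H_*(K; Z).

H_0 ≅ Z^2,  H_1 ≅ Z,  H_2 = 0.

We work with the vertex ordering A < B < D < E < F < G < J < L < M < N. The simplices of K, each written with vertices in increasing order, are:

  0-simplices (10): A, B, D, E, F, G, J, L, M, N
  1-simplices (13): AF, AG, AJ, AM, BD, DE, DM, EJ, EM, FJ, FN, GJ, GM
  2-simplices (4): AFJ, AGJ, AGM, DEM

giving chain groups C_0 ≅ Z^10, C_1 ≅ Z^13, C_2 ≅ Z^4.

Boundary ∂_1: C_1 → C_0 is given by ∂[p,q] = [q] − [p].
This gives a 10×13 integer matrix of rank 8; reducing to Smith normal form yields diagonal entries (1,1,1,1,1,1,1,1).

The boundary map ∂_2: C_2 → C_1 acts by ∂[p,q,r] = [q,r] − [p,r] + [p,q]. For instance
  ∂AFJ = FJ − AJ + AF,
  ∂AGJ = GJ − AJ + AG.
The resulting 13×4 matrix has rank 4, and its Smith normal form has invariant factors (1,1,1,1).

From H_k ≅ ker(∂_k) / im(∂_{k+1}) we obtain:

  H_0: rank C_0 − rank ∂_1 = 10 − 8 = 2, and the invariant factors of ∂_1 are all 1, so H_0 = Z^2.
  H_1: rank ker ∂_1 − rank ∂_2 = (13 − 8) − 4 = 1, and the invariant factors of ∂_2 are all 1, so H_1 = Z.
  H_2: rank ker ∂_2 − rank ∂_3 = (4 − 4) − 0 = 0, and there is no ∂_3, so H_2 = 0.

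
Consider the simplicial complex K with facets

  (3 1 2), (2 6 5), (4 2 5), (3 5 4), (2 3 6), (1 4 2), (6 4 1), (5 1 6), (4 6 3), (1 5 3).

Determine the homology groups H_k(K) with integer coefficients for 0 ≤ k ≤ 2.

Fix the vertex order 1 < 2 < 3 < 4 < 5 < 6 and write every simplex with vertices in increasing order. Then dim K = 2 and the simplices of K are:

  0-simplices (6): [1], [2], [3], [4], [5], [6]
  1-simplices (15): [1,2], [1,3], [1,4], [1,5], [1,6], [2,3], [2,4], [2,5], [2,6], [3,4], [3,5], [3,6], [4,5], [4,6], [5,6]
  2-simplices (10): [1,2,3], [1,2,4], [1,3,5], [1,4,6], [1,5,6], [2,3,6], [2,4,5], [2,5,6], [3,4,5], [3,4,6]

Hence C_0 ≅ Z^6, C_1 ≅ Z^15, C_2 ≅ Z^10.

∂_1: C_1 → C_0 is given by ∂[p,q] = [q] − [p]. For instance
  ∂[3,4] = [4] − [3].
The resulting 6×15 matrix has rank 5, and its Smith normal form has invariant factors (1,1,1,1,1).

∂_2: C_2 → C_1 maps a triangle to the signed sum of its edges. For instance
  ∂[3,4,5] = [4,5] − [3,5] + [3,4],
  ∂[2,3,6] = [3,6] − [2,6] + [2,3].
As a 15×10 matrix over Z this has rank 10, with invariant factors (1,1,1,1,1,1,1,1,1,2).

Computing H_k = (kernel of ∂_k) / (image of ∂_{k+1}):

  H_0: rank C_0 − rank ∂_1 = 6 − 5 = 1, and the invariant factors of ∂_1 are all 1, so H_0 ≅ Z.
  H_1: rank ker ∂_1 − rank ∂_2 = (15 − 5) − 10 = 0, and ∂_2 has invariant factor 2 > 1, so H_1 ≅ Z/2.
  H_2: rank ker ∂_2 − rank ∂_3 = (10 − 10) − 0 = 0, and there is no ∂_3, so H_2 ≅ 0.

As a check, the Euler characteristic is 6 − 15 + 10 = 1, which agrees with 1 − 0 + 0 = 1.

H_0 ≅ Z,  H_1 ≅ Z/2,  H_2 = 0.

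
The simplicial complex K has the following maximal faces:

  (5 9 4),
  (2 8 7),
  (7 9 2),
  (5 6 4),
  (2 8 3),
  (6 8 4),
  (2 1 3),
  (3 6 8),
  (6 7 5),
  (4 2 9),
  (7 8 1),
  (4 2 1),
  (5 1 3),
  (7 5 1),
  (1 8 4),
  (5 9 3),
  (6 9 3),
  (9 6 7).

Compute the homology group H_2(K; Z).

Fix the vertex order 1 < 2 < 3 < 4 < 5 < 6 < 7 < 8 < 9 and write every simplex with vertices in increasing order. Then dim K = 2 and the simplices of K are:

  0-simplices (9): [1], [2], [3], [4], [5], [6], [7], [8], [9]
  1-simplices (27): (27 of them)
  2-simplices (18): [1,2,3], [1,2,4], [1,3,5], [1,4,8], [1,5,7], [1,7,8], [2,3,8], [2,4,9], [2,7,8], [2,7,9], [3,5,9], [3,6,8], [3,6,9], [4,5,6], [4,5,9], [4,6,8], [5,6,7], [6,7,9]

so the chain groups are C_0 ≅ Z^9, C_1 ≅ Z^27, C_2 ≅ Z^18.

The boundary map ∂_1: C_1 → C_0 maps an edge to its endpoints' difference, ∂[p,q] = q − p. For instance
  ∂[1,5] = [5] − [1].
The 9×27 boundary matrix has rank 8 and Smith normal form diag(1,1,1,1,1,1,1,1).

∂_2: C_2 → C_1 maps a triangle to the signed sum of its edges. For instance
  ∂[4,6,8] = [6,8] − [4,8] + [4,6],
  ∂[1,7,8] = [7,8] − [1,8] + [1,7].
This gives a 27×18 integer matrix of rank 18; reducing to Smith normal form yields diagonal entries (1,1,1,1,1,1,1,1,1,1,1,1,1,1,1,1,1,2).

Reading off H_k = ker ∂_k / im ∂_{k+1}:

  H_2: rank ker ∂_2 − rank ∂_3 = (18 − 18) − 0 = 0, and there is no ∂_3, so H_2 ≅ 0.

(K is a triangulation of the Klein bottle.)

H_2 = 0.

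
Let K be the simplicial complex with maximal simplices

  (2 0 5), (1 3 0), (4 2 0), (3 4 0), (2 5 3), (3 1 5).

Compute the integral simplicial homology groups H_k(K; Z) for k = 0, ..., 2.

Order the vertices as 0 < 1 < 2 < 3 < 4 < 5. Listing each simplex with vertices in this order, K has dimension 2 with simplices:

  0-simplices (6): [0], [1], [2], [3], [4], [5]
  1-simplices (12): [0,1], [0,2], [0,3], [0,4], [0,5], [1,3], [1,5], [2,3], [2,4], [2,5], [3,4], [3,5]
  2-simplices (6): [0,1,3], [0,2,4], [0,2,5], [0,3,4], [1,3,5], [2,3,5]

so the chain groups are C_0 ≅ Z^6, C_1 ≅ Z^12, C_2 ≅ Z^6.

The boundary map ∂_1: C_1 → C_0 is given by ∂[p,q] = [q] − [p].
This gives a 6×12 integer matrix of rank 5; reducing to Smith normal form yields diagonal entries (1,1,1,1,1).

∂_2: C_2 → C_1 sends each 2-simplex [p,q,r] to [q,r] − [p,r] + [p,q]. For instance
  ∂[2,3,5] = [3,5] − [2,5] + [2,3],
  ∂[0,2,5] = [2,5] − [0,5] + [0,2].
As a 12×6 matrix over Z this has rank 6, with invariant factors (1,1,1,1,1,1).

Reading off H_k = ker ∂_k / im ∂_{k+1}:

  H_0: rank C_0 − rank ∂_1 = 6 − 5 = 1, and the invariant factors of ∂_1 are all 1, so H_0 = Z.
  H_1: rank ker ∂_1 − rank ∂_2 = (12 − 5) − 6 = 1, and the invariant factors of ∂_2 are all 1, so H_1 = Z.
  H_2: rank ker ∂_2 − rank ∂_3 = (6 − 6) − 0 = 0, and there is no ∂_3, so H_2 = 0.

H_0 ≅ Z,  H_1 ≅ Z,  H_2 = 0.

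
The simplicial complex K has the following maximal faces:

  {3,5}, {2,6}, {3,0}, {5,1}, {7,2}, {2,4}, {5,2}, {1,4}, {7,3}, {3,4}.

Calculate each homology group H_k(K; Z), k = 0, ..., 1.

H_0 = Z,  H_1 = Z^3.

Take the total order 0 < 1 < 2 < 3 < 4 < 5 < 6 < 7 on the vertex set. Then K (dimension 1) consists of the simplices:

  0-simplices (8): [0], [1], [2], [3], [4], [5], [6], [7]
  1-simplices (10): [0,3], [1,4], [1,5], [2,4], [2,5], [2,6], [2,7], [3,4], [3,5], [3,7]

giving chain groups C_0 ≅ Z^8, C_1 ≅ Z^10.

Boundary ∂_1: C_1 → C_0 sends each edge [p,q] (with p < q) to q − p. For instance
  ∂[0,3] = [3] − [0].
The 8×10 boundary matrix has rank 7 and Smith normal form diag(1,1,1,1,1,1,1).

Reading off H_k = ker ∂_k / im ∂_{k+1}:

  H_0: rank C_0 − rank ∂_1 = 8 − 7 = 1, and the invariant factors of ∂_1 are all 1, so H_0 = Z.
  H_1: rank ker ∂_1 − rank ∂_2 = (10 − 7) − 0 = 3, and there is no ∂_2, so H_1 = Z^3.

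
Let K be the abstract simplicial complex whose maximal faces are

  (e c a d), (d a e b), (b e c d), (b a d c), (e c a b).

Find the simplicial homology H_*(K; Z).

H_0 = Z,  H_1 = 0,  H_2 = 0,  H_3 = Z.

Take the total order a < b < c < d < e on the vertex set. Then K (dimension 3) consists of the simplices:

  0-simplices (5): a, b, c, d, e
  1-simplices (10): ab, ac, ad, ae, bc, bd, be, cd, ce, de
  2-simplices (10): abc, abd, abe, acd, ace, ade, bcd, bce, bde, cde
  3-simplices (5): abcd, abce, abde, acde, bcde

so the chain groups are C_0 ≅ Z^5, C_1 ≅ Z^10, C_2 ≅ Z^10, C_3 ≅ Z^5.

The boundary map ∂_1: C_1 → C_0 sends each edge [p,q] (with p < q) to q − p.
As a 5×10 matrix over Z this has rank 4, with invariant factors (1,1,1,1).

Boundary ∂_2: C_2 → C_1 sends each 2-simplex [p,q,r] to [q,r] − [p,r] + [p,q]. For instance
  ∂acd = cd − ad + ac,
  ∂bce = ce − be + bc.
This gives a 10×10 integer matrix of rank 6; reducing to Smith normal form yields diagonal entries (1,1,1,1,1,1).

The boundary map ∂_3: C_3 → C_2 sends each 3-simplex σ to the alternating sum Σ_i (−1)^i (σ with its i-th vertex removed). For instance
  ∂abce = bce − ace + abe − abc,
  ∂bcde = cde − bde + bce − bcd.
As a 10×5 matrix over Z this has rank 4, with invariant factors (1,1,1,1).

Reading off H_k = ker ∂_k / im ∂_{k+1}:

  H_0: rank C_0 − rank ∂_1 = 5 − 4 = 1, and the invariant factors of ∂_1 are all 1, so H_0 ≅ Z.
  H_1: rank ker ∂_1 − rank ∂_2 = (10 − 4) − 6 = 0, and the invariant factors of ∂_2 are all 1, so H_1 ≅ 0.
  H_2: rank ker ∂_2 − rank ∂_3 = (10 − 6) − 4 = 0, and the invariant factors of ∂_3 are all 1, so H_2 ≅ 0.
  H_3: rank ker ∂_3 − rank ∂_4 = (5 − 4) − 0 = 1, and there is no ∂_4, so H_3 ≅ Z.

(K is a triangulation of the 3-sphere S^3.)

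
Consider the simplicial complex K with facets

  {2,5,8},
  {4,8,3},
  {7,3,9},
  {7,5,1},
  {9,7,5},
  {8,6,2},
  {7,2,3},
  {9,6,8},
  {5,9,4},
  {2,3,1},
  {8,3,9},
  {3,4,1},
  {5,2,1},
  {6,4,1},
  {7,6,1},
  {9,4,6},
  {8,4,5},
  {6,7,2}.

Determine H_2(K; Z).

H_2 = 0.

We work with the vertex ordering 1 < 2 < 3 < 4 < 5 < 6 < 7 < 8 < 9. The simplices of K, each written with vertices in increasing order, are:

  0-simplices (9): [1], [2], [3], [4], [5], [6], [7], [8], [9]
  1-simplices (27): (27 of them)
  2-simplices (18): [1,2,3], [1,2,5], [1,3,4], [1,4,6], [1,5,7], [1,6,7], [2,3,7], [2,5,8], [2,6,7], [2,6,8], [3,4,8], [3,7,9], [3,8,9], [4,5,8], [4,5,9], [4,6,9], [5,7,9], [6,8,9]

giving chain groups C_0 ≅ Z^9, C_1 ≅ Z^27, C_2 ≅ Z^18.

The boundary map ∂_1: C_1 → C_0 is given by ∂[p,q] = [q] − [p].
As a 9×27 matrix over Z this has rank 8, with invariant factors (1,1,1,1,1,1,1,1).

Boundary ∂_2: C_2 → C_1 acts by ∂[p,q,r] = [q,r] − [p,r] + [p,q]. For instance
  ∂[2,3,7] = [3,7] − [2,7] + [2,3],
  ∂[1,3,4] = [3,4] − [1,4] + [1,3].
This gives a 27×18 integer matrix of rank 18; reducing to Smith normal form yields diagonal entries (1,1,1,1,1,1,1,1,1,1,1,1,1,1,1,1,1,2).

Now H_k = ker ∂_k / im ∂_{k+1}, so:

  H_2: rank ker ∂_2 − rank ∂_3 = (18 − 18) − 0 = 0, and there is no ∂_3, so H_2 ≅ 0.

(K is a triangulation of the Klein bottle.)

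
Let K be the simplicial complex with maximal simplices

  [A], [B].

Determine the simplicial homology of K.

Fix the vertex order A < B and write every simplex with vertices in increasing order. Then dim K = 0 and the simplices of K are:

  0-simplices (2): A, B

so the chain groups are C_0 ≅ Z^2.

Reading off H_k = ker ∂_k / im ∂_{k+1}:

  H_0: rank C_0 − rank ∂_1 = 2 − 0 = 2, and there is no ∂_1, so H_0 ≅ Z^2.

H_0 ≅ Z^2.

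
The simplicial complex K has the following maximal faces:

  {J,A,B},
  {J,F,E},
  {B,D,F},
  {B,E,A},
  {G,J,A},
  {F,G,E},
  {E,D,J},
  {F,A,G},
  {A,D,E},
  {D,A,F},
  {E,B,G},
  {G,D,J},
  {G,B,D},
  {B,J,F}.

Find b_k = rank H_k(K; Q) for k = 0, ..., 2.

b_0 = 1, b_1 = 2, b_2 = 1.

K has 7 vertices, 21 edges, 14 triangles.
rank ∂_0 = 0, rank ∂_1 = 6 ⇒ b_0 = 7 − 0 − 6 = 1; all invariant factors of ∂_1 are 1 so no torsion. So H_0 = Z.
rank ∂_1 = 6, rank ∂_2 = 13 ⇒ b_1 = 21 − 6 − 13 = 2; all invariant factors of ∂_2 are 1 so no torsion. So H_1 = Z^2.
rank ∂_2 = 13, rank ∂_3 = 0 ⇒ b_2 = 14 − 13 − 0 = 1. So H_2 = Z.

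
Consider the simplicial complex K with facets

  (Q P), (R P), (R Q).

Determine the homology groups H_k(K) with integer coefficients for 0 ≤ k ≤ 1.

H_0 ≅ Z,  H_1 ≅ Z.

K has 3 vertices, 3 edges.
rank ∂_0 = 0, rank ∂_1 = 2 ⇒ b_0 = 3 − 0 − 2 = 1; all invariant factors of ∂_1 are 1 so no torsion. So H_0 ≅ Z.
rank ∂_1 = 2, rank ∂_2 = 0 ⇒ b_1 = 3 − 2 − 0 = 1. So H_1 ≅ Z.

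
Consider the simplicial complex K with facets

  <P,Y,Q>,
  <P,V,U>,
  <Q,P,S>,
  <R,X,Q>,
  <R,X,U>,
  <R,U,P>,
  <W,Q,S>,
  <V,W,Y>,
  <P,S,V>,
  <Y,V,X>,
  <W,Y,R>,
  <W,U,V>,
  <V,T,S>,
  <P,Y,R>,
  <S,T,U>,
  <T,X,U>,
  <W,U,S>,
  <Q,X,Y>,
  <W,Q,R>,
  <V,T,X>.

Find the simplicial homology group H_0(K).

H_0 ≅ Z.

K has 10 vertices, 30 edges, 20 triangles.
rank ∂_0 = 0, rank ∂_1 = 9 ⇒ b_0 = 10 − 0 − 9 = 1; all invariant factors of ∂_1 are 1 so no torsion. So H_0 = Z.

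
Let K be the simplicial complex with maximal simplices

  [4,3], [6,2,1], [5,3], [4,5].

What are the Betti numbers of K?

b_0 = 2, b_1 = 1, b_2 = 0.

K has 6 vertices, 6 edges, 1 triangle.
rank ∂_0 = 0, rank ∂_1 = 4 ⇒ b_0 = 6 − 0 − 4 = 2; all invariant factors of ∂_1 are 1 so no torsion. So H_0 = Z^2.
rank ∂_1 = 4, rank ∂_2 = 1 ⇒ b_1 = 6 − 4 − 1 = 1; all invariant factors of ∂_2 are 1 so no torsion. So H_1 = Z.
rank ∂_2 = 1, rank ∂_3 = 0 ⇒ b_2 = 1 − 1 − 0 = 0. So H_2 = 0.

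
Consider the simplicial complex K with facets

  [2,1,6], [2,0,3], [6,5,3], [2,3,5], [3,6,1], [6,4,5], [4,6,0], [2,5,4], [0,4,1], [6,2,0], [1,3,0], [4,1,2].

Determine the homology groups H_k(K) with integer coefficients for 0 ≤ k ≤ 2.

H_0 = Z,  H_1 = Z/2,  H_2 = 0.

K has 7 vertices, 18 edges, 12 triangles.
rank ∂_0 = 0, rank ∂_1 = 6 ⇒ b_0 = 7 − 0 − 6 = 1; all invariant factors of ∂_1 are 1 so no torsion. So H_0 = Z.
rank ∂_1 = 6, rank ∂_2 = 12 ⇒ b_1 = 18 − 6 − 12 = 0; ∂_2 has invariant factor(s) [2] giving torsion. So H_1 = Z/2.
rank ∂_2 = 12, rank ∂_3 = 0 ⇒ b_2 = 12 − 12 − 0 = 0. So H_2 = 0.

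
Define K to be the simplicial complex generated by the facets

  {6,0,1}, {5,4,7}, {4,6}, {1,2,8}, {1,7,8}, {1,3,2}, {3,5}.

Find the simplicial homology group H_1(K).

Order the vertices as 0 < 1 < 2 < 3 < 4 < 5 < 6 < 7 < 8. Listing each simplex with vertices in this order, K has dimension 2 with simplices:

  0-simplices (9): [0], [1], [2], [3], [4], [5], [6], [7], [8]
  1-simplices (15): [0,1], [0,6], [1,2], [1,3], [1,6], [1,7], [1,8], [2,3], [2,8], [3,5], [4,5], [4,6], [4,7], [5,7], [7,8]
  2-simplices (5): [0,1,6], [1,2,3], [1,2,8], [1,7,8], [4,5,7]

so the chain groups are C_0 ≅ Z^9, C_1 ≅ Z^15, C_2 ≅ Z^5.

∂_1: C_1 → C_0 is given by ∂[p,q] = [q] − [p]. For instance
  ∂[0,6] = [6] − [0].
The resulting 9×15 matrix has rank 8, and its Smith normal form has invariant factors (1,1,1,1,1,1,1,1).

∂_2: C_2 → C_1 sends each 2-simplex [p,q,r] to [q,r] − [p,r] + [p,q]. For instance
  ∂[1,2,3] = [2,3] − [1,3] + [1,2],
  ∂[0,1,6] = [1,6] − [0,6] + [0,1].
As a 15×5 matrix over Z this has rank 5, with invariant factors (1,1,1,1,1).

From H_k ≅ ker(∂_k) / im(∂_{k+1}) we obtain:

  H_1: rank ker ∂_1 − rank ∂_2 = (15 − 8) − 5 = 2, and the invariant factors of ∂_2 are all 1, so H_1 = Z^2.

H_1 = Z^2.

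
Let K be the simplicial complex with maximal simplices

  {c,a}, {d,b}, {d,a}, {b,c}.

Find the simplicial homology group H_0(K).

H_0 ≅ Z.

Order the vertices as a < b < c < d. Listing each simplex with vertices in this order, K has dimension 1 with simplices:

  0-simplices (4): a, b, c, d
  1-simplices (4): ac, ad, bc, bd

Hence C_0 ≅ Z^4, C_1 ≅ Z^4.

The boundary map ∂_1: C_1 → C_0 sends each edge [p,q] (with p < q) to q − p.
As a 4×4 matrix over Z this has rank 3, with invariant factors (1,1,1).

Reading off H_k = ker ∂_k / im ∂_{k+1}:

  H_0: rank C_0 − rank ∂_1 = 4 − 3 = 1, and the invariant factors of ∂_1 are all 1, so H_0 ≅ Z.

(K is a triangulation of the circle S^1.)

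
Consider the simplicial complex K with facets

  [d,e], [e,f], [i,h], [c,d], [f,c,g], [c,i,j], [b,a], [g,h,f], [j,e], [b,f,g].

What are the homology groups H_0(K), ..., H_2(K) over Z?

H_0 = Z,  H_1 = Z^3,  H_2 = 0.

Fix the vertex order a < b < c < d < e < f < g < h < i < j and write every simplex with vertices in increasing order. Then dim K = 2 and the simplices of K are:

  0-simplices (10): a, b, c, d, e, f, g, h, i, j
  1-simplices (16): ab, bf, bg, cd, cf, cg, ci, cj, de, ef, ej, fg, fh, gh, hi, ij
  2-simplices (4): bfg, cfg, cij, fgh

so the chain groups are C_0 ≅ Z^10, C_1 ≅ Z^16, C_2 ≅ Z^4.

∂_1: C_1 → C_0 maps an edge to its endpoints' difference, ∂[p,q] = q − p.
This gives a 10×16 integer matrix of rank 9; reducing to Smith normal form yields diagonal entries (1,1,1,1,1,1,1,1,1).

Boundary ∂_2: C_2 → C_1 maps a triangle to the signed sum of its edges. For instance
  ∂fgh = gh − fh + fg,
  ∂bfg = fg − bg + bf.
The 16×4 boundary matrix has rank 4 and Smith normal form diag(1,1,1,1).

Now H_k = ker ∂_k / im ∂_{k+1}, so:

  H_0: rank C_0 − rank ∂_1 = 10 − 9 = 1, and the invariant factors of ∂_1 are all 1, so H_0 = Z.
  H_1: rank ker ∂_1 − rank ∂_2 = (16 − 9) − 4 = 3, and the invariant factors of ∂_2 are all 1, so H_1 = Z^3.
  H_2: rank ker ∂_2 − rank ∂_3 = (4 − 4) − 0 = 0, and there is no ∂_3, so H_2 = 0.

As a check, the Euler characteristic is 10 − 16 + 4 = -2, which agrees with 1 − 3 + 0 = -2.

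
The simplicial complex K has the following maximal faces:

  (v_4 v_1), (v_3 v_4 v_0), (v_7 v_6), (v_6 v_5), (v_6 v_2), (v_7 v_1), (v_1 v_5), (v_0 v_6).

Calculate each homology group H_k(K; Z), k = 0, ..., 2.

H_0 = Z,  H_1 = Z^2,  H_2 = 0.

K has 8 vertices, 10 edges, 1 triangle.
rank ∂_0 = 0, rank ∂_1 = 7 ⇒ b_0 = 8 − 0 − 7 = 1; all invariant factors of ∂_1 are 1 so no torsion. So H_0 = Z.
rank ∂_1 = 7, rank ∂_2 = 1 ⇒ b_1 = 10 − 7 − 1 = 2; all invariant factors of ∂_2 are 1 so no torsion. So H_1 = Z^2.
rank ∂_2 = 1, rank ∂_3 = 0 ⇒ b_2 = 1 − 1 − 0 = 0. So H_2 = 0.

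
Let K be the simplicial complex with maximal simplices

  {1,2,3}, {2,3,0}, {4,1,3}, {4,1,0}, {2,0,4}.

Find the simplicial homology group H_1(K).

H_1 ≅ Z.

Fix the vertex order 0 < 1 < 2 < 3 < 4 and write every simplex with vertices in increasing order. Then dim K = 2 and the simplices of K are:

  0-simplices (5): [0], [1], [2], [3], [4]
  1-simplices (10): [0,1], [0,2], [0,3], [0,4], [1,2], [1,3], [1,4], [2,3], [2,4], [3,4]
  2-simplices (5): [0,1,4], [0,2,3], [0,2,4], [1,2,3], [1,3,4]

so the chain groups are C_0 ≅ Z^5, C_1 ≅ Z^10, C_2 ≅ Z^5.

Boundary ∂_1: C_1 → C_0 sends each edge [p,q] (with p < q) to q − p.
This gives a 5×10 integer matrix of rank 4; reducing to Smith normal form yields diagonal entries (1,1,1,1).

∂_2: C_2 → C_1 sends each 2-simplex [p,q,r] to [q,r] − [p,r] + [p,q]. For instance
  ∂[1,3,4] = [3,4] − [1,4] + [1,3],
  ∂[1,2,3] = [2,3] − [1,3] + [1,2].
As a 10×5 matrix over Z this has rank 5, with invariant factors (1,1,1,1,1).

From H_k ≅ ker(∂_k) / im(∂_{k+1}) we obtain:

  H_1: rank ker ∂_1 − rank ∂_2 = (10 − 4) − 5 = 1, and the invariant factors of ∂_2 are all 1, so H_1 ≅ Z.

(K is a triangulation of the Möbius band.)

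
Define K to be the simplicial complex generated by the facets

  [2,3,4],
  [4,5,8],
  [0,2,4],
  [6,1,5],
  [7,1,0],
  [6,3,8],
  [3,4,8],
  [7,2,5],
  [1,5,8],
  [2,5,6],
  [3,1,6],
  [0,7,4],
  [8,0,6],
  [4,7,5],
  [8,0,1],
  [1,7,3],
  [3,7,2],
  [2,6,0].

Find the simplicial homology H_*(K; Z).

We work with the vertex ordering 0 < 1 < 2 < 3 < 4 < 5 < 6 < 7 < 8. The simplices of K, each written with vertices in increasing order, are:

  0-simplices (9): [0], [1], [2], [3], [4], [5], [6], [7], [8]
  1-simplices (27): (27 of them)
  2-simplices (18): [0,1,7], [0,1,8], [0,2,4], [0,2,6], [0,4,7], [0,6,8], [1,3,6], [1,3,7], [1,5,6], [1,5,8], [2,3,4], [2,3,7], [2,5,6], [2,5,7], [3,4,8], [3,6,8], [4,5,7], [4,5,8]

giving chain groups C_0 ≅ Z^9, C_1 ≅ Z^27, C_2 ≅ Z^18.

Boundary ∂_1: C_1 → C_0 is given by ∂[p,q] = [q] − [p]. For instance
  ∂[3,8] = [8] − [3].
As a 9×27 matrix over Z this has rank 8, with invariant factors (1,1,1,1,1,1,1,1).

The boundary map ∂_2: C_2 → C_1 sends each 2-simplex [p,q,r] to [q,r] − [p,r] + [p,q]. For instance
  ∂[0,4,7] = [4,7] − [0,7] + [0,4],
  ∂[0,6,8] = [6,8] − [0,8] + [0,6].
The resulting 27×18 matrix has rank 18, and its Smith normal form has invariant factors (1,1,1,1,1,1,1,1,1,1,1,1,1,1,1,1,1,2).

From H_k ≅ ker(∂_k) / im(∂_{k+1}) we obtain:

  H_0: rank C_0 − rank ∂_1 = 9 − 8 = 1, and the invariant factors of ∂_1 are all 1, so H_0 ≅ Z.
  H_1: rank ker ∂_1 − rank ∂_2 = (27 − 8) − 18 = 1, and ∂_2 has invariant factor 2 > 1, so H_1 ≅ Z ⊕ Z/2.
  H_2: rank ker ∂_2 − rank ∂_3 = (18 − 18) − 0 = 0, and there is no ∂_3, so H_2 ≅ 0.

H_0 = Z,  H_1 = Z ⊕ Z/2,  H_2 = 0.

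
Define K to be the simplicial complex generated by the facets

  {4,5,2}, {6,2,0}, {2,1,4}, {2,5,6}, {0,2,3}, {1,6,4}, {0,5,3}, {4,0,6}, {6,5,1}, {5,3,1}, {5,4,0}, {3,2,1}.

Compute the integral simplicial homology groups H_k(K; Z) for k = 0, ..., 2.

H_0 = Z,  H_1 = Z/2,  H_2 = 0.

Fix the vertex order 0 < 1 < 2 < 3 < 4 < 5 < 6 and write every simplex with vertices in increasing order. Then dim K = 2 and the simplices of K are:

  0-simplices (7): [0], [1], [2], [3], [4], [5], [6]
  1-simplices (18): [0,2], [0,3], [0,4], [0,5], [0,6], [1,2], [1,3], [1,4], [1,5], [1,6], [2,3], [2,4], [2,5], [2,6], [3,5], [4,5], [4,6], [5,6]
  2-simplices (12): [0,2,3], [0,2,6], [0,3,5], [0,4,5], [0,4,6], [1,2,3], [1,2,4], [1,3,5], [1,4,6], [1,5,6], [2,4,5], [2,5,6]

giving chain groups C_0 ≅ Z^7, C_1 ≅ Z^18, C_2 ≅ Z^12.

Boundary ∂_1: C_1 → C_0 sends each edge [p,q] (with p < q) to q − p. For instance
  ∂[0,6] = [6] − [0].
The resulting 7×18 matrix has rank 6, and its Smith normal form has invariant factors (1,1,1,1,1,1).

Boundary ∂_2: C_2 → C_1 sends each 2-simplex [p,q,r] to [q,r] − [p,r] + [p,q]. For instance
  ∂[1,4,6] = [4,6] − [1,6] + [1,4],
  ∂[2,5,6] = [5,6] − [2,6] + [2,5].
The resulting 18×12 matrix has rank 12, and its Smith normal form has invariant factors (1,1,1,1,1,1,1,1,1,1,1,2).

Now H_k = ker ∂_k / im ∂_{k+1}, so:

  H_0: rank C_0 − rank ∂_1 = 7 − 6 = 1, and the invariant factors of ∂_1 are all 1, so H_0 ≅ Z.
  H_1: rank ker ∂_1 − rank ∂_2 = (18 − 6) − 12 = 0, and ∂_2 has invariant factor 2 > 1, so H_1 ≅ Z/2.
  H_2: rank ker ∂_2 − rank ∂_3 = (12 − 12) − 0 = 0, and there is no ∂_3, so H_2 ≅ 0.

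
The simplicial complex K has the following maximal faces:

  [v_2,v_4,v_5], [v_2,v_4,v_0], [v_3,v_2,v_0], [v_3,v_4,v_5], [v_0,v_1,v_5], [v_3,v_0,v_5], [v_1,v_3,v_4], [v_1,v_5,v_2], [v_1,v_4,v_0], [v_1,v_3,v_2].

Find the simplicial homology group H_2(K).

H_2 = 0.

K has 6 vertices, 15 edges, 10 triangles.
rank ∂_2 = 10, rank ∂_3 = 0 ⇒ b_2 = 10 − 10 − 0 = 0. So H_2 = 0.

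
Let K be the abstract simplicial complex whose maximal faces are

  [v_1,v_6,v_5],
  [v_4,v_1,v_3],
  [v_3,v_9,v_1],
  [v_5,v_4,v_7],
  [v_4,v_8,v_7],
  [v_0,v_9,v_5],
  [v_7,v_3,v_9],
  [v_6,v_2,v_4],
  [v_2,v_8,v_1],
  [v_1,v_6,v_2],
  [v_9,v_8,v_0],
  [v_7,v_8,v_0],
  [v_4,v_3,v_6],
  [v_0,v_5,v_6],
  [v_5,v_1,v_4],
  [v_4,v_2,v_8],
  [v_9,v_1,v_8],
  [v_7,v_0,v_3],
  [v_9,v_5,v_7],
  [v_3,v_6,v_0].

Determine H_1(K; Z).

H_1 ≅ Z ⊕ Z/2.

Order the vertices as v_0 < v_1 < v_2 < v_3 < v_4 < v_5 < v_6 < v_7 < v_8 < v_9. Listing each simplex with vertices in this order, K has dimension 2 with simplices:

  0-simplices (10): [v_0], [v_1], [v_2], [v_3], [v_4], [v_5], [v_6], [v_7], [v_8], [v_9]
  1-simplices (30): (30 of them)
  2-simplices (20): (20 of them)

giving chain groups C_0 ≅ Z^10, C_1 ≅ Z^30, C_2 ≅ Z^20.

∂_1: C_1 → C_0 sends each edge [p,q] (with p < q) to q − p.
The 10×30 boundary matrix has rank 9 and Smith normal form diag(1,1,1,1,1,1,1,1,1).

The boundary map ∂_2: C_2 → C_1 sends each 2-simplex [p,q,r] to [q,r] − [p,r] + [p,q]. For instance
  ∂[v_0,v_3,v_6] = [v_3,v_6] − [v_0,v_6] + [v_0,v_3],
  ∂[v_1,v_4,v_5] = [v_4,v_5] − [v_1,v_5] + [v_1,v_4].
The resulting 30×20 matrix has rank 20, and its Smith normal form has invariant factors (1,1,1,1,1,1,1,1,1,1,1,1,1,1,1,1,1,1,1,2).

Reading off H_k = ker ∂_k / im ∂_{k+1}:

  H_1: rank ker ∂_1 − rank ∂_2 = (30 − 9) − 20 = 1, and ∂_2 has invariant factor 2 > 1, so H_1 ≅ Z ⊕ Z/2.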